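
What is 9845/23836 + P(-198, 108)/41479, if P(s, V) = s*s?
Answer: 1342827299/988693444 ≈ 1.3582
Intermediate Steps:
P(s, V) = s²
9845/23836 + P(-198, 108)/41479 = 9845/23836 + (-198)²/41479 = 9845*(1/23836) + 39204*(1/41479) = 9845/23836 + 39204/41479 = 1342827299/988693444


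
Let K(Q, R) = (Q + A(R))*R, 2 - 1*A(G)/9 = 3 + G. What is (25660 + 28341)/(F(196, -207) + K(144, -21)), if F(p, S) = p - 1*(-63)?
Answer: -54001/6545 ≈ -8.2507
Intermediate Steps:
A(G) = -9 - 9*G (A(G) = 18 - 9*(3 + G) = 18 + (-27 - 9*G) = -9 - 9*G)
F(p, S) = 63 + p (F(p, S) = p + 63 = 63 + p)
K(Q, R) = R*(-9 + Q - 9*R) (K(Q, R) = (Q + (-9 - 9*R))*R = (-9 + Q - 9*R)*R = R*(-9 + Q - 9*R))
(25660 + 28341)/(F(196, -207) + K(144, -21)) = (25660 + 28341)/((63 + 196) - 21*(-9 + 144 - 9*(-21))) = 54001/(259 - 21*(-9 + 144 + 189)) = 54001/(259 - 21*324) = 54001/(259 - 6804) = 54001/(-6545) = 54001*(-1/6545) = -54001/6545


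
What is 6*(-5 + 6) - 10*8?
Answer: -74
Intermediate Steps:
6*(-5 + 6) - 10*8 = 6*1 - 80 = 6 - 80 = -74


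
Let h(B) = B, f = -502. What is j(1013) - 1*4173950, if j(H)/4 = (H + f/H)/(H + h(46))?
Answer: -1492557238994/357589 ≈ -4.1739e+6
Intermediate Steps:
j(H) = 4*(H - 502/H)/(46 + H) (j(H) = 4*((H - 502/H)/(H + 46)) = 4*((H - 502/H)/(46 + H)) = 4*(H - 502/H)/(46 + H))
j(1013) - 1*4173950 = 4*(-502 + 1013²)/(1013*(46 + 1013)) - 1*4173950 = 4*(1/1013)*(-502 + 1026169)/1059 - 4173950 = 4*(1/1013)*(1/1059)*1025667 - 4173950 = 1367556/357589 - 4173950 = -1492557238994/357589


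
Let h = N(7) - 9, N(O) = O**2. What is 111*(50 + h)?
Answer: 9990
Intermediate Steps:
h = 40 (h = 7**2 - 9 = 49 - 9 = 40)
111*(50 + h) = 111*(50 + 40) = 111*90 = 9990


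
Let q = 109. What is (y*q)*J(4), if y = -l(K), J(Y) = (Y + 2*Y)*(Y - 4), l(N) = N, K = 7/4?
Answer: 0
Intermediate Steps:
K = 7/4 (K = 7*(¼) = 7/4 ≈ 1.7500)
J(Y) = 3*Y*(-4 + Y) (J(Y) = (3*Y)*(-4 + Y) = 3*Y*(-4 + Y))
y = -7/4 (y = -1*7/4 = -7/4 ≈ -1.7500)
(y*q)*J(4) = (-7/4*109)*(3*4*(-4 + 4)) = -2289*4*0/4 = -763/4*0 = 0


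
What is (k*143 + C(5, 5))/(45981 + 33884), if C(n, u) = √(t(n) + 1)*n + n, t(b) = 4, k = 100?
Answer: 2861/15973 + √5/15973 ≈ 0.17925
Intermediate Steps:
C(n, u) = n + n*√5 (C(n, u) = √(4 + 1)*n + n = √5*n + n = n*√5 + n = n + n*√5)
(k*143 + C(5, 5))/(45981 + 33884) = (100*143 + 5*(1 + √5))/(45981 + 33884) = (14300 + (5 + 5*√5))/79865 = (14305 + 5*√5)*(1/79865) = 2861/15973 + √5/15973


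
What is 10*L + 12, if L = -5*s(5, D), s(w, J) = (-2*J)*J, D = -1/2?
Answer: 37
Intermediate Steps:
D = -½ (D = -1*½ = -½ ≈ -0.50000)
s(w, J) = -2*J²
L = 5/2 (L = -(-10)*(-½)² = -(-10)/4 = -5*(-½) = 5/2 ≈ 2.5000)
10*L + 12 = 10*(5/2) + 12 = 25 + 12 = 37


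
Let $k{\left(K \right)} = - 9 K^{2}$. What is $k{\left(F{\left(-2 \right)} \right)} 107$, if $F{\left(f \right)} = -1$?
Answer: $-963$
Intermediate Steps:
$k{\left(F{\left(-2 \right)} \right)} 107 = - 9 \left(-1\right)^{2} \cdot 107 = \left(-9\right) 1 \cdot 107 = \left(-9\right) 107 = -963$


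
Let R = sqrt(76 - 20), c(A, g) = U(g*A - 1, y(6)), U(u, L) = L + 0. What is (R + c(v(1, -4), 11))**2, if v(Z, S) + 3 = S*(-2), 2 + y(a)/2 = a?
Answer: 120 + 32*sqrt(14) ≈ 239.73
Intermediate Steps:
y(a) = -4 + 2*a
v(Z, S) = -3 - 2*S (v(Z, S) = -3 + S*(-2) = -3 - 2*S)
U(u, L) = L
c(A, g) = 8 (c(A, g) = -4 + 2*6 = -4 + 12 = 8)
R = 2*sqrt(14) (R = sqrt(56) = 2*sqrt(14) ≈ 7.4833)
(R + c(v(1, -4), 11))**2 = (2*sqrt(14) + 8)**2 = (8 + 2*sqrt(14))**2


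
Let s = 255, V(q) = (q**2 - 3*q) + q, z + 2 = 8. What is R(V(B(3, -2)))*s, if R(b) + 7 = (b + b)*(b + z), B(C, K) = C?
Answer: 11985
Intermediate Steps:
z = 6 (z = -2 + 8 = 6)
V(q) = q**2 - 2*q
R(b) = -7 + 2*b*(6 + b) (R(b) = -7 + (b + b)*(b + 6) = -7 + (2*b)*(6 + b) = -7 + 2*b*(6 + b))
R(V(B(3, -2)))*s = (-7 + 2*(3*(-2 + 3))**2 + 12*(3*(-2 + 3)))*255 = (-7 + 2*(3*1)**2 + 12*(3*1))*255 = (-7 + 2*3**2 + 12*3)*255 = (-7 + 2*9 + 36)*255 = (-7 + 18 + 36)*255 = 47*255 = 11985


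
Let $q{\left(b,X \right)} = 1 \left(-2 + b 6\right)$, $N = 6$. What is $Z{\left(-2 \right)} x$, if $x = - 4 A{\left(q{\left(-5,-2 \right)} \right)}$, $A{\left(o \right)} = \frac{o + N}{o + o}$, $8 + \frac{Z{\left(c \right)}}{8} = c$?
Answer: $130$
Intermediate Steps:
$Z{\left(c \right)} = -64 + 8 c$
$q{\left(b,X \right)} = -2 + 6 b$ ($q{\left(b,X \right)} = 1 \left(-2 + 6 b\right) = -2 + 6 b$)
$A{\left(o \right)} = \frac{6 + o}{2 o}$ ($A{\left(o \right)} = \frac{o + 6}{o + o} = \frac{6 + o}{2 o}$)
$x = - \frac{13}{8}$ ($x = - 4 \frac{6 + \left(-2 + 6 \left(-5\right)\right)}{2 \left(-2 + 6 \left(-5\right)\right)} = - 4 \frac{6 - 32}{2 \left(-2 - 30\right)} = - 4 \frac{6 - 32}{2 \left(-32\right)} = - 4 \cdot \frac{1}{2} \left(- \frac{1}{32}\right) \left(-26\right) = \left(-4\right) \frac{13}{32} = - \frac{13}{8} \approx -1.625$)
$Z{\left(-2 \right)} x = \left(-64 + 8 \left(-2\right)\right) \left(- \frac{13}{8}\right) = \left(-64 - 16\right) \left(- \frac{13}{8}\right) = \left(-80\right) \left(- \frac{13}{8}\right) = 130$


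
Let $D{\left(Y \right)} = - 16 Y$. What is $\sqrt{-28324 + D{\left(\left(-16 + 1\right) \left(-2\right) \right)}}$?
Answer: $2 i \sqrt{7201} \approx 169.72 i$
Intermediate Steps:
$\sqrt{-28324 + D{\left(\left(-16 + 1\right) \left(-2\right) \right)}} = \sqrt{-28324 - 16 \left(-16 + 1\right) \left(-2\right)} = \sqrt{-28324 - 16 \left(\left(-15\right) \left(-2\right)\right)} = \sqrt{-28324 - 480} = \sqrt{-28804} = 2 i \sqrt{7201}$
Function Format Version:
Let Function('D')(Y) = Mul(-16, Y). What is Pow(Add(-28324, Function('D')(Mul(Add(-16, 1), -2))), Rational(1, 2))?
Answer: Mul(2, I, Pow(7201, Rational(1, 2))) ≈ Mul(169.72, I)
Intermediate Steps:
Pow(Add(-28324, Function('D')(Mul(Add(-16, 1), -2))), Rational(1, 2)) = Pow(Add(-28324, Mul(-16, Mul(Add(-16, 1), -2))), Rational(1, 2)) = Pow(Add(-28324, Mul(-16, Mul(-15, -2))), Rational(1, 2)) = Pow(Add(-28324, Mul(-16, 30)), Rational(1, 2)) = Pow(Add(-28324, -480), Rational(1, 2)) = Pow(-28804, Rational(1, 2)) = Mul(2, I, Pow(7201, Rational(1, 2)))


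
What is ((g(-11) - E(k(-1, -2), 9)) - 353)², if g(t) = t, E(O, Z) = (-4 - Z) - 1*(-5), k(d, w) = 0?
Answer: 126736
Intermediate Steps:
E(O, Z) = 1 - Z (E(O, Z) = (-4 - Z) + 5 = 1 - Z)
((g(-11) - E(k(-1, -2), 9)) - 353)² = ((-11 - (1 - 1*9)) - 353)² = ((-11 - (1 - 9)) - 353)² = ((-11 - 1*(-8)) - 353)² = ((-11 + 8) - 353)² = (-3 - 353)² = (-356)² = 126736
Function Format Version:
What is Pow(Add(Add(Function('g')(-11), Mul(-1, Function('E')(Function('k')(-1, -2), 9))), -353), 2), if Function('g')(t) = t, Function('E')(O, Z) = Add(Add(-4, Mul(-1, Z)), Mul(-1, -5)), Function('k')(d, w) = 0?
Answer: 126736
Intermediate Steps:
Function('E')(O, Z) = Add(1, Mul(-1, Z)) (Function('E')(O, Z) = Add(Add(-4, Mul(-1, Z)), 5) = Add(1, Mul(-1, Z)))
Pow(Add(Add(Function('g')(-11), Mul(-1, Function('E')(Function('k')(-1, -2), 9))), -353), 2) = Pow(Add(Add(-11, Mul(-1, Add(1, Mul(-1, 9)))), -353), 2) = Pow(Add(Add(-11, Mul(-1, Add(1, -9))), -353), 2) = Pow(Add(Add(-11, Mul(-1, -8)), -353), 2) = Pow(Add(Add(-11, 8), -353), 2) = Pow(Add(-3, -353), 2) = Pow(-356, 2) = 126736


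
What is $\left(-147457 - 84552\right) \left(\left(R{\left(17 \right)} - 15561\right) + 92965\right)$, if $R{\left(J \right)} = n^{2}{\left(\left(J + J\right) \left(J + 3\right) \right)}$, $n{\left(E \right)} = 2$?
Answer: $-17959352672$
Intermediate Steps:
$R{\left(J \right)} = 4$ ($R{\left(J \right)} = 2^{2} = 4$)
$\left(-147457 - 84552\right) \left(\left(R{\left(17 \right)} - 15561\right) + 92965\right) = \left(-147457 - 84552\right) \left(\left(4 - 15561\right) + 92965\right) = - 232009 \left(\left(4 - 15561\right) + 92965\right) = - 232009 \left(-15557 + 92965\right) = \left(-232009\right) 77408 = -17959352672$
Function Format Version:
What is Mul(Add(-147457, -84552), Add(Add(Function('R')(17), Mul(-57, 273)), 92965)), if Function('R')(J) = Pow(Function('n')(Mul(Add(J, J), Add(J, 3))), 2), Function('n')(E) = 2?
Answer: -17959352672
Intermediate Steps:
Function('R')(J) = 4 (Function('R')(J) = Pow(2, 2) = 4)
Mul(Add(-147457, -84552), Add(Add(Function('R')(17), Mul(-57, 273)), 92965)) = Mul(Add(-147457, -84552), Add(Add(4, Mul(-57, 273)), 92965)) = Mul(-232009, Add(Add(4, -15561), 92965)) = Mul(-232009, Add(-15557, 92965)) = Mul(-232009, 77408) = -17959352672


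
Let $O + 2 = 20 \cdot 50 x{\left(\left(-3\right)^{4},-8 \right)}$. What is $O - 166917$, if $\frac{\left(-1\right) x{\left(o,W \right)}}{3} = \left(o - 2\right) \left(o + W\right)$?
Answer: $-17467919$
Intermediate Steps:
$x{\left(o,W \right)} = - 3 \left(-2 + o\right) \left(W + o\right)$ ($x{\left(o,W \right)} = - 3 \left(o - 2\right) \left(o + W\right) = - 3 \left(-2 + o\right) \left(W + o\right)$)
$O = -17301002$ ($O = -2 + 20 \cdot 50 \left(- 3 \left(\left(-3\right)^{4}\right)^{2} + 6 \left(-8\right) + 6 \left(-3\right)^{4} - - 24 \left(-3\right)^{4}\right) = -2 + 1000 \left(- 3 \cdot 81^{2} - 48 + 6 \cdot 81 - \left(-24\right) 81\right) = -2 + 1000 \left(\left(-3\right) 6561 - 48 + 486 + 1944\right) = -2 + 1000 \left(-19683 - 48 + 486 + 1944\right) = -2 + 1000 \left(-17301\right) = -2 - 17301000 = -17301002$)
$O - 166917 = -17301002 - 166917 = -17467919$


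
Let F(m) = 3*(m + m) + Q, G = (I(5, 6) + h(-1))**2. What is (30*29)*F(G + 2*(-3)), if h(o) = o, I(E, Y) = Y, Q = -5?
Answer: 94830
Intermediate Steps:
G = 25 (G = (6 - 1)**2 = 5**2 = 25)
F(m) = -5 + 6*m (F(m) = 3*(m + m) - 5 = 3*(2*m) - 5 = 6*m - 5 = -5 + 6*m)
(30*29)*F(G + 2*(-3)) = (30*29)*(-5 + 6*(25 + 2*(-3))) = 870*(-5 + 6*(25 - 6)) = 870*(-5 + 6*19) = 870*(-5 + 114) = 870*109 = 94830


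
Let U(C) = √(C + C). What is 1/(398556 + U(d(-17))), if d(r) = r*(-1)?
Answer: 199278/79423442551 - √34/158846885102 ≈ 2.5090e-6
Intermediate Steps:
d(r) = -r
U(C) = √2*√C (U(C) = √(2*C) = √2*√C)
1/(398556 + U(d(-17))) = 1/(398556 + √2*√(-1*(-17))) = 1/(398556 + √2*√17) = 1/(398556 + √34)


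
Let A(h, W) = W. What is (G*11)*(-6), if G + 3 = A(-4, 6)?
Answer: -198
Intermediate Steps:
G = 3 (G = -3 + 6 = 3)
(G*11)*(-6) = (3*11)*(-6) = 33*(-6) = -198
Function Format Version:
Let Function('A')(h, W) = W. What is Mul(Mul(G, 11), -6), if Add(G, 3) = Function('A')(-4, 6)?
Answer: -198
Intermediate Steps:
G = 3 (G = Add(-3, 6) = 3)
Mul(Mul(G, 11), -6) = Mul(Mul(3, 11), -6) = Mul(33, -6) = -198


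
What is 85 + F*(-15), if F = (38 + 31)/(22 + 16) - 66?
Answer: 39815/38 ≈ 1047.8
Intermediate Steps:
F = -2439/38 (F = 69/38 - 66 = -2439/38 ≈ -64.184)
85 + F*(-15) = 85 - 2439/38*(-15) = 85 + 36585/38 = 39815/38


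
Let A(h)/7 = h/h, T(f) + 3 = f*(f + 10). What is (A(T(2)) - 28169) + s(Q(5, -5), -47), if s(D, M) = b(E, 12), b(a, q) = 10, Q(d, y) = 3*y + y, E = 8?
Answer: -28152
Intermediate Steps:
Q(d, y) = 4*y
s(D, M) = 10
T(f) = -3 + f*(10 + f) (T(f) = -3 + f*(f + 10) = -3 + f*(10 + f))
A(h) = 7 (A(h) = 7*(h/h) = 7*1 = 7)
(A(T(2)) - 28169) + s(Q(5, -5), -47) = (7 - 28169) + 10 = -28162 + 10 = -28152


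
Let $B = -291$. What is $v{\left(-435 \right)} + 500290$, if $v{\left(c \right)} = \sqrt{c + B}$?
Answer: $500290 + 11 i \sqrt{6} \approx 5.0029 \cdot 10^{5} + 26.944 i$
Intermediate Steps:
$v{\left(c \right)} = \sqrt{-291 + c}$ ($v{\left(c \right)} = \sqrt{c - 291} = \sqrt{-291 + c}$)
$v{\left(-435 \right)} + 500290 = \sqrt{-291 - 435} + 500290 = \sqrt{-726} + 500290 = 11 i \sqrt{6} + 500290 = 500290 + 11 i \sqrt{6}$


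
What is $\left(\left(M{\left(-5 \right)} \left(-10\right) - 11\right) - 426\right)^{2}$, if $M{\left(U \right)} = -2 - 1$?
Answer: $165649$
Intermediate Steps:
$M{\left(U \right)} = -3$
$\left(\left(M{\left(-5 \right)} \left(-10\right) - 11\right) - 426\right)^{2} = \left(\left(\left(-3\right) \left(-10\right) - 11\right) - 426\right)^{2} = \left(\left(30 - 11\right) - 426\right)^{2} = \left(19 - 426\right)^{2} = \left(-407\right)^{2} = 165649$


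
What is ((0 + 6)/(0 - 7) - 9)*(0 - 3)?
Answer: 207/7 ≈ 29.571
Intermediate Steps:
((0 + 6)/(0 - 7) - 9)*(0 - 3) = (6/(-7) - 9)*(-3) = (6*(-⅐) - 9)*(-3) = (-6/7 - 9)*(-3) = -69/7*(-3) = 207/7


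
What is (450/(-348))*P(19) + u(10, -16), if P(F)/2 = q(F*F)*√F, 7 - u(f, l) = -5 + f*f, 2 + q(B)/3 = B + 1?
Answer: -88 - 81000*√19/29 ≈ -12263.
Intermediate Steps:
q(B) = -3 + 3*B (q(B) = -6 + 3*(B + 1) = -6 + 3*(1 + B) = -6 + (3 + 3*B) = -3 + 3*B)
u(f, l) = 12 - f² (u(f, l) = 7 - (-5 + f*f) = 7 - (-5 + f²) = 7 + (5 - f²) = 12 - f²)
P(F) = 2*√F*(-3 + 3*F²) (P(F) = 2*((-3 + 3*(F*F))*√F) = 2*((-3 + 3*F²)*√F) = 2*(√F*(-3 + 3*F²)) = 2*√F*(-3 + 3*F²))
(450/(-348))*P(19) + u(10, -16) = (450/(-348))*(6*√19*(-1 + 19²)) + (12 - 1*10²) = (450*(-1/348))*(6*√19*(-1 + 361)) + (12 - 1*100) = -225*√19*360/29 + (12 - 100) = -81000*√19/29 - 88 = -88 - 81000*√19/29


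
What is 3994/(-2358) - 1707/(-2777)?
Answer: -3533116/3274083 ≈ -1.0791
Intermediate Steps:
3994/(-2358) - 1707/(-2777) = 3994*(-1/2358) - 1707*(-1/2777) = -1997/1179 + 1707/2777 = -3533116/3274083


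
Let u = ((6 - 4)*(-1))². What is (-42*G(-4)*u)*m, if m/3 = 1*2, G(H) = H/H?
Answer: -1008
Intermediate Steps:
G(H) = 1
m = 6 (m = 3*(1*2) = 3*2 = 6)
u = 4 (u = (2*(-1))² = (-2)² = 4)
(-42*G(-4)*u)*m = -42*4*6 = -168*6 = -1008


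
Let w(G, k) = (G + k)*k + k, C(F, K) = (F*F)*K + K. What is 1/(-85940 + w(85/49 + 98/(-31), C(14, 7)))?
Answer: 217/393879461 ≈ 5.5093e-7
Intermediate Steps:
C(F, K) = K + K*F**2 (C(F, K) = F**2*K + K = K*F**2 + K = K + K*F**2)
w(G, k) = k + k*(G + k) (w(G, k) = k*(G + k) + k = k + k*(G + k))
1/(-85940 + w(85/49 + 98/(-31), C(14, 7))) = 1/(-85940 + (7*(1 + 14**2))*(1 + (85/49 + 98/(-31)) + 7*(1 + 14**2))) = 1/(-85940 + (7*(1 + 196))*(1 + (85*(1/49) + 98*(-1/31)) + 7*(1 + 196))) = 1/(-85940 + (7*197)*(1 + (85/49 - 98/31) + 7*197)) = 1/(-85940 + 1379*(1 - 2167/1519 + 1379)) = 1/(-85940 + 1379*(2094053/1519)) = 1/(-85940 + 412528441/217) = 1/(393879461/217) = 217/393879461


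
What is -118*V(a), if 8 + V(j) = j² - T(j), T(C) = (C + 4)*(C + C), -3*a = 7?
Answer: -5546/9 ≈ -616.22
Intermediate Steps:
a = -7/3 (a = -⅓*7 = -7/3 ≈ -2.3333)
T(C) = 2*C*(4 + C) (T(C) = (4 + C)*(2*C) = 2*C*(4 + C))
V(j) = -8 + j² - 2*j*(4 + j) (V(j) = -8 + (j² - 2*j*(4 + j)) = -8 + j² - 2*j*(4 + j))
-118*V(a) = -118*(-8 - (-7/3)² - 8*(-7/3)) = -118*(-8 - 1*49/9 + 56/3) = -118*(-8 - 49/9 + 56/3) = -118*47/9 = -5546/9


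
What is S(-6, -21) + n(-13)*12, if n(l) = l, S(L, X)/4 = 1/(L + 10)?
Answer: -155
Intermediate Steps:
S(L, X) = 4/(10 + L) (S(L, X) = 4/(L + 10) = 4/(10 + L))
S(-6, -21) + n(-13)*12 = 4/(10 - 6) - 13*12 = 4/4 - 156 = 4*(1/4) - 156 = 1 - 156 = -155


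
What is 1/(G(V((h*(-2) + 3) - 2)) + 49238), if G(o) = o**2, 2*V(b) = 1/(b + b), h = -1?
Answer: 144/7090273 ≈ 2.0310e-5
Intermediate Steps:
V(b) = 1/(4*b) (V(b) = 1/(2*(b + b)) = 1/(2*((2*b))) = (1/(2*b))/2 = 1/(4*b))
1/(G(V((h*(-2) + 3) - 2)) + 49238) = 1/((1/(4*((-1*(-2) + 3) - 2)))**2 + 49238) = 1/((1/(4*((2 + 3) - 2)))**2 + 49238) = 1/((1/(4*(5 - 2)))**2 + 49238) = 1/(((1/4)/3)**2 + 49238) = 1/(((1/4)*(1/3))**2 + 49238) = 1/((1/12)**2 + 49238) = 1/(1/144 + 49238) = 1/(7090273/144) = 144/7090273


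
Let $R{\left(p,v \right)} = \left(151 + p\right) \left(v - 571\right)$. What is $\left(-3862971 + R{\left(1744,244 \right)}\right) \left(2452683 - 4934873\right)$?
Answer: $11126754252840$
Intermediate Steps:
$R{\left(p,v \right)} = \left(-571 + v\right) \left(151 + p\right)$ ($R{\left(p,v \right)} = \left(151 + p\right) \left(-571 + v\right) = \left(-571 + v\right) \left(151 + p\right)$)
$\left(-3862971 + R{\left(1744,244 \right)}\right) \left(2452683 - 4934873\right) = \left(-3862971 + \left(-86221 - 995824 + 151 \cdot 244 + 1744 \cdot 244\right)\right) \left(2452683 - 4934873\right) = \left(-3862971 + \left(-86221 - 995824 + 36844 + 425536\right)\right) \left(-2482190\right) = \left(-3862971 - 619665\right) \left(-2482190\right) = \left(-4482636\right) \left(-2482190\right) = 11126754252840$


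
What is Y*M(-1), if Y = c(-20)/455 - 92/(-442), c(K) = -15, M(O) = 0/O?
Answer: 0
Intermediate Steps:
M(O) = 0
Y = 271/1547 (Y = -15/455 - 92/(-442) = -15*1/455 - 92*(-1/442) = -3/91 + 46/221 = 271/1547 ≈ 0.17518)
Y*M(-1) = (271/1547)*0 = 0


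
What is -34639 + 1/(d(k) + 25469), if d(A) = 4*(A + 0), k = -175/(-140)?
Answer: -882393885/25474 ≈ -34639.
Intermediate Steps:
k = 5/4 (k = -175*(-1/140) = 5/4 ≈ 1.2500)
d(A) = 4*A
-34639 + 1/(d(k) + 25469) = -34639 + 1/(4*(5/4) + 25469) = -34639 + 1/(5 + 25469) = -34639 + 1/25474 = -882393885/25474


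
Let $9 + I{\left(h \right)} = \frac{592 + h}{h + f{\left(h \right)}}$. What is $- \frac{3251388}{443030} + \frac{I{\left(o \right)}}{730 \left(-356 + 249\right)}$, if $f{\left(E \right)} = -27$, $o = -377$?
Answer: $- \frac{1465721774717}{199720708760} \approx -7.3389$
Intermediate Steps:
$I{\left(h \right)} = -9 + \frac{592 + h}{-27 + h}$ ($I{\left(h \right)} = -9 + \frac{592 + h}{h - 27} = -9 + \frac{592 + h}{-27 + h}$)
$- \frac{3251388}{443030} + \frac{I{\left(o \right)}}{730 \left(-356 + 249\right)} = - \frac{3251388}{443030} + \frac{\frac{1}{-27 - 377} \left(835 - -3016\right)}{730 \left(-356 + 249\right)} = \left(-3251388\right) \frac{1}{443030} + \frac{\frac{1}{-404} \left(835 + 3016\right)}{730 \left(-107\right)} = - \frac{232242}{31645} + \frac{\left(- \frac{1}{404}\right) 3851}{-78110} = - \frac{232242}{31645} - - \frac{3851}{31556440} = - \frac{232242}{31645} + \frac{3851}{31556440} = - \frac{1465721774717}{199720708760}$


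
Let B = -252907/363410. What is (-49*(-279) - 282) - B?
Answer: 4865949397/363410 ≈ 13390.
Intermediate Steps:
B = -252907/363410 (B = -252907*1/363410 = -252907/363410 ≈ -0.69593)
(-49*(-279) - 282) - B = (-49*(-279) - 282) - 1*(-252907/363410) = (13671 - 282) + 252907/363410 = 13389 + 252907/363410 = 4865949397/363410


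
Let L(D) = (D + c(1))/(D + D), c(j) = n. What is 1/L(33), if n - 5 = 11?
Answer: 66/49 ≈ 1.3469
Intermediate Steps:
n = 16 (n = 5 + 11 = 16)
c(j) = 16
L(D) = (16 + D)/(2*D) (L(D) = (D + 16)/(D + D) = (16 + D)/((2*D)) = (16 + D)*(1/(2*D)) = (16 + D)/(2*D))
1/L(33) = 1/((½)*(16 + 33)/33) = 1/((½)*(1/33)*49) = 1/(49/66) = 66/49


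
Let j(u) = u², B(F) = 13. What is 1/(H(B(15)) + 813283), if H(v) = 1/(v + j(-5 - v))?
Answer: 337/274076372 ≈ 1.2296e-6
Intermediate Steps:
H(v) = 1/(v + (-5 - v)²)
1/(H(B(15)) + 813283) = 1/(1/(13 + (5 + 13)²) + 813283) = 1/(1/(13 + 18²) + 813283) = 1/(1/(13 + 324) + 813283) = 1/(1/337 + 813283) = 1/(274076372/337) = 337/274076372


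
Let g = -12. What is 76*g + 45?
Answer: -867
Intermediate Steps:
76*g + 45 = 76*(-12) + 45 = -912 + 45 = -867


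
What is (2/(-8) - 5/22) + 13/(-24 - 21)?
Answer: -1517/1980 ≈ -0.76616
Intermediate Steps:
(2/(-8) - 5/22) + 13/(-24 - 21) = (2*(-⅛) - 5*1/22) + 13/(-45) = (-¼ - 5/22) + 13*(-1/45) = -21/44 - 13/45 = -1517/1980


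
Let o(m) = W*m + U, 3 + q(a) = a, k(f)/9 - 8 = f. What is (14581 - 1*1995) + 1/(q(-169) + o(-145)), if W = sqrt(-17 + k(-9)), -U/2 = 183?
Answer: 5261539273/418047 + 145*I*sqrt(26)/836094 ≈ 12586.0 + 0.0008843*I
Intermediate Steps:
k(f) = 72 + 9*f
U = -366 (U = -2*183 = -366)
W = I*sqrt(26) (W = sqrt(-17 + (72 + 9*(-9))) = sqrt(-17 + (72 - 81)) = sqrt(-17 - 9) = sqrt(-26) = I*sqrt(26) ≈ 5.099*I)
q(a) = -3 + a
o(m) = -366 + I*m*sqrt(26) (o(m) = (I*sqrt(26))*m - 366 = I*m*sqrt(26) - 366 = -366 + I*m*sqrt(26))
(14581 - 1*1995) + 1/(q(-169) + o(-145)) = (14581 - 1*1995) + 1/((-3 - 169) + (-366 + I*(-145)*sqrt(26))) = (14581 - 1995) + 1/(-172 + (-366 - 145*I*sqrt(26))) = 12586 + 1/(-538 - 145*I*sqrt(26))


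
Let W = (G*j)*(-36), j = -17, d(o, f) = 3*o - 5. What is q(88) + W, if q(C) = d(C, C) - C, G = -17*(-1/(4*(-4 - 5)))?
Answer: -118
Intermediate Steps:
d(o, f) = -5 + 3*o
G = -17/36 (G = -17/((-4*(-9))) = -17/36 ≈ -0.47222)
q(C) = -5 + 2*C (q(C) = (-5 + 3*C) - C = -5 + 2*C)
W = -289 (W = -17/36*(-17)*(-36) = (289/36)*(-36) = -289)
q(88) + W = (-5 + 2*88) - 289 = (-5 + 176) - 289 = 171 - 289 = -118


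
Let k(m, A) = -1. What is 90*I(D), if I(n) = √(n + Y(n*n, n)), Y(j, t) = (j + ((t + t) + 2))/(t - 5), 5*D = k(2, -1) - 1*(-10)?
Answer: 9*I*√385/2 ≈ 88.296*I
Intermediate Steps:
D = 9/5 (D = (-1 - 1*(-10))/5 = (-1 + 10)/5 = (⅕)*9 = 9/5 ≈ 1.8000)
Y(j, t) = (2 + j + 2*t)/(-5 + t) (Y(j, t) = (j + (2*t + 2))/(-5 + t) = (j + (2 + 2*t))/(-5 + t) = (2 + j + 2*t)/(-5 + t))
I(n) = √(n + (2 + n² + 2*n)/(-5 + n)) (I(n) = √(n + (2 + n*n + 2*n)/(-5 + n)) = √(n + (2 + n² + 2*n)/(-5 + n)))
90*I(D) = 90*√((2 - 3*9/5 + 2*(9/5)²)/(-5 + 9/5)) = 90*√((2 - 27/5 + 2*(81/25))/(-16/5)) = 90*√(-5*(2 - 27/5 + 162/25)/16) = 90*√(-5/16*77/25) = 90*√(-77/80) = 90*(I*√385/20) = 9*I*√385/2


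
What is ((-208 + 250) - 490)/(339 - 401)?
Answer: 224/31 ≈ 7.2258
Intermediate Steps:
((-208 + 250) - 490)/(339 - 401) = (42 - 490)/(-62) = -448*(-1/62) = 224/31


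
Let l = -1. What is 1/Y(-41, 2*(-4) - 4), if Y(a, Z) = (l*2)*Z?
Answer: 1/24 ≈ 0.041667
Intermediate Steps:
Y(a, Z) = -2*Z (Y(a, Z) = (-1*2)*Z = -2*Z)
1/Y(-41, 2*(-4) - 4) = 1/(-2*(2*(-4) - 4)) = 1/(-2*(-8 - 4)) = 1/(-2*(-12)) = 1/24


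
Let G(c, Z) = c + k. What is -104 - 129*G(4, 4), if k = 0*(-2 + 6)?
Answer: -620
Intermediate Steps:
k = 0 (k = 0*4 = 0)
G(c, Z) = c (G(c, Z) = c + 0 = c)
-104 - 129*G(4, 4) = -104 - 129*4 = -104 - 516 = -620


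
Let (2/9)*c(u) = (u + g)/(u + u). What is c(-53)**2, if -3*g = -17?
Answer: 45369/11236 ≈ 4.0378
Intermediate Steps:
g = 17/3 (g = -1/3*(-17) = 17/3 ≈ 5.6667)
c(u) = 9*(17/3 + u)/(4*u) (c(u) = 9*((u + 17/3)/(u + u))/2 = 9*((17/3 + u)/((2*u)))/2 = 9*((17/3 + u)*(1/(2*u)))/2 = 9*((17/3 + u)/(2*u))/2 = 9*(17/3 + u)/(4*u))
c(-53)**2 = ((3/4)*(17 + 3*(-53))/(-53))**2 = ((3/4)*(-1/53)*(17 - 159))**2 = ((3/4)*(-1/53)*(-142))**2 = (213/106)**2 = 45369/11236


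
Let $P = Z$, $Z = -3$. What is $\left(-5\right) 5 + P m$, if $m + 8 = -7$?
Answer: $20$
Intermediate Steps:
$P = -3$
$m = -15$ ($m = -8 - 7 = -15$)
$\left(-5\right) 5 + P m = \left(-5\right) 5 - -45 = -25 + 45 = 20$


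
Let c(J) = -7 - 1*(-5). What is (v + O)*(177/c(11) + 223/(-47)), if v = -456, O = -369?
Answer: 7231125/94 ≈ 76927.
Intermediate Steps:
c(J) = -2 (c(J) = -7 + 5 = -2)
(v + O)*(177/c(11) + 223/(-47)) = (-456 - 369)*(177/(-2) + 223/(-47)) = -825*(177*(-½) + 223*(-1/47)) = -825*(-177/2 - 223/47) = -825*(-8765/94) = 7231125/94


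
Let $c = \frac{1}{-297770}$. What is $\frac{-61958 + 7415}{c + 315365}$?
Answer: $- \frac{5413756370}{31302078683} \approx -0.17295$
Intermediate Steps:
$c = - \frac{1}{297770} \approx -3.3583 \cdot 10^{-6}$
$\frac{-61958 + 7415}{c + 315365} = \frac{-61958 + 7415}{- \frac{1}{297770} + 315365} = - \frac{54543}{\frac{93906236049}{297770}} = \left(-54543\right) \frac{297770}{93906236049} = - \frac{5413756370}{31302078683}$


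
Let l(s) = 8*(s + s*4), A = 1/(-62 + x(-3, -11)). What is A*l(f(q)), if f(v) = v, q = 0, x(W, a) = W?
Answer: 0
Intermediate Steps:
A = -1/65 (A = 1/(-62 - 3) = 1/(-65) = -1/65 ≈ -0.015385)
l(s) = 40*s (l(s) = 8*(s + 4*s) = 8*(5*s) = 40*s)
A*l(f(q)) = -8*0/13 = -1/65*0 = 0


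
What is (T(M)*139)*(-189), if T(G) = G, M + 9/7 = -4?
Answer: 138861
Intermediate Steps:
M = -37/7 (M = -9/7 - 4 = -37/7 ≈ -5.2857)
(T(M)*139)*(-189) = -37/7*139*(-189) = -5143/7*(-189) = 138861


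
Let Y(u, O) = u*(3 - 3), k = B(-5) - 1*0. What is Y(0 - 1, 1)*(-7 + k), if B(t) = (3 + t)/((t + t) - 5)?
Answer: 0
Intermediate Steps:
B(t) = (3 + t)/(-5 + 2*t) (B(t) = (3 + t)/(2*t - 5) = (3 + t)/(-5 + 2*t))
k = 2/15 (k = (3 - 5)/(-5 + 2*(-5)) - 1*0 = -2/(-5 - 10) + 0 = -2/(-15) + 0 = -1/15*(-2) + 0 = 2/15 + 0 = 2/15 ≈ 0.13333)
Y(u, O) = 0 (Y(u, O) = u*0 = 0)
Y(0 - 1, 1)*(-7 + k) = 0*(-7 + 2/15) = 0*(-103/15) = 0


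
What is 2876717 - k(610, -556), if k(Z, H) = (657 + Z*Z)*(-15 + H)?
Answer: 215720964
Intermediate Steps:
k(Z, H) = (-15 + H)*(657 + Z²) (k(Z, H) = (657 + Z²)*(-15 + H) = (-15 + H)*(657 + Z²))
2876717 - k(610, -556) = 2876717 - (-9855 - 15*610² + 657*(-556) - 556*610²) = 2876717 - (-9855 - 15*372100 - 365292 - 556*372100) = 2876717 - (-9855 - 5581500 - 365292 - 206887600) = 2876717 - 1*(-212844247) = 2876717 + 212844247 = 215720964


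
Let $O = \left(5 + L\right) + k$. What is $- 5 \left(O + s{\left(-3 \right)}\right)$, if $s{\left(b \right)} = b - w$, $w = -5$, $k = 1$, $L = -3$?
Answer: $-25$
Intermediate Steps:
$O = 3$ ($O = \left(5 - 3\right) + 1 = 2 + 1 = 3$)
$s{\left(b \right)} = 5 + b$ ($s{\left(b \right)} = b - -5 = b + 5 = 5 + b$)
$- 5 \left(O + s{\left(-3 \right)}\right) = - 5 \left(3 + \left(5 - 3\right)\right) = - 5 \left(3 + 2\right) = \left(-5\right) 5 = -25$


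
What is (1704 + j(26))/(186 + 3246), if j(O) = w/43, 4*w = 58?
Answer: 146573/295152 ≈ 0.49660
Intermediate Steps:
w = 29/2 (w = (¼)*58 = 29/2 ≈ 14.500)
j(O) = 29/86 (j(O) = (29/2)/43 = (29/2)*(1/43) = 29/86)
(1704 + j(26))/(186 + 3246) = (1704 + 29/86)/(186 + 3246) = (146573/86)/3432 = (146573/86)*(1/3432) = 146573/295152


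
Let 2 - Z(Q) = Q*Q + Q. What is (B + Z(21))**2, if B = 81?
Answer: 143641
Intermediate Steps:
Z(Q) = 2 - Q - Q**2 (Z(Q) = 2 - (Q*Q + Q) = 2 - (Q**2 + Q) = 2 - (Q + Q**2) = 2 + (-Q - Q**2) = 2 - Q - Q**2)
(B + Z(21))**2 = (81 + (2 - 1*21 - 1*21**2))**2 = (81 + (2 - 21 - 1*441))**2 = (81 + (2 - 21 - 441))**2 = (81 - 460)**2 = (-379)**2 = 143641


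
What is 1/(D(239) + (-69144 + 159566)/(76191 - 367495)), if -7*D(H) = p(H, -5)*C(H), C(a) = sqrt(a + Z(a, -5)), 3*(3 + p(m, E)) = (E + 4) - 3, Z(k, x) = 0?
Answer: 2904017004252/855973656431903 + 5791559893392*sqrt(239)/855973656431903 ≈ 0.10799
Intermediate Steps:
p(m, E) = -8/3 + E/3 (p(m, E) = -3 + ((E + 4) - 3)/3 = -3 + ((4 + E) - 3)/3 = -3 + (1 + E)/3 = -3 + (1/3 + E/3) = -8/3 + E/3)
C(a) = sqrt(a) (C(a) = sqrt(a + 0) = sqrt(a))
D(H) = 13*sqrt(H)/21 (D(H) = -(-8/3 + (1/3)*(-5))*sqrt(H)/7 = -(-8/3 - 5/3)*sqrt(H)/7 = -(-13)*sqrt(H)/21 = 13*sqrt(H)/21)
1/(D(239) + (-69144 + 159566)/(76191 - 367495)) = 1/(13*sqrt(239)/21 + (-69144 + 159566)/(76191 - 367495)) = 1/(13*sqrt(239)/21 + 90422/(-291304)) = 1/(13*sqrt(239)/21 + 90422*(-1/291304)) = 1/(13*sqrt(239)/21 - 45211/145652) = 1/(-45211/145652 + 13*sqrt(239)/21)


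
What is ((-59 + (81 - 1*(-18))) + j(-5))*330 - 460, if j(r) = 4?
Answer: 14060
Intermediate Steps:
((-59 + (81 - 1*(-18))) + j(-5))*330 - 460 = ((-59 + (81 - 1*(-18))) + 4)*330 - 460 = ((-59 + (81 + 18)) + 4)*330 - 460 = ((-59 + 99) + 4)*330 - 460 = (40 + 4)*330 - 460 = 44*330 - 460 = 14520 - 460 = 14060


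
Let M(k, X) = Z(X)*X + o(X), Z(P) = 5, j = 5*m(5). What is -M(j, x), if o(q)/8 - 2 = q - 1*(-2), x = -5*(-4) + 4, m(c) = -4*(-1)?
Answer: -344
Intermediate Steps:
m(c) = 4
x = 24 (x = 20 + 4 = 24)
j = 20 (j = 5*4 = 20)
o(q) = 32 + 8*q (o(q) = 16 + 8*(q - 1*(-2)) = 16 + 8*(q + 2) = 16 + 8*(2 + q) = 16 + (16 + 8*q) = 32 + 8*q)
M(k, X) = 32 + 13*X (M(k, X) = 5*X + (32 + 8*X) = 32 + 13*X)
-M(j, x) = -(32 + 13*24) = -(32 + 312) = -1*344 = -344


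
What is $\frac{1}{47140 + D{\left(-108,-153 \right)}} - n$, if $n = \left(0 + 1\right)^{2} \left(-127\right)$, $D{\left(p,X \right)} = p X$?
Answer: $\frac{8085329}{63664} \approx 127.0$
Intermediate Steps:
$D{\left(p,X \right)} = X p$
$n = -127$ ($n = 1^{2} \left(-127\right) = 1 \left(-127\right) = -127$)
$\frac{1}{47140 + D{\left(-108,-153 \right)}} - n = \frac{1}{47140 - -16524} - -127 = \frac{1}{47140 + 16524} + 127 = \frac{1}{63664} + 127 = \frac{8085329}{63664}$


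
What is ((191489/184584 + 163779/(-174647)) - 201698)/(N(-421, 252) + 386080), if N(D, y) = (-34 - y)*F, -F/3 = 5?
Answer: -591103968605587/1144034002382160 ≈ -0.51668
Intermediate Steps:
F = -15 (F = -3*5 = -15)
N(D, y) = 510 + 15*y (N(D, y) = (-34 - y)*(-15) = 510 + 15*y)
((191489/184584 + 163779/(-174647)) - 201698)/(N(-421, 252) + 386080) = ((191489/184584 + 163779/(-174647)) - 201698)/((510 + 15*252) + 386080) = ((191489*(1/184584) + 163779*(-1/174647)) - 201698)/((510 + 3780) + 386080) = ((191489/184584 - 14889/15877) - 201698)/(4290 + 386080) = (291999677/2930640168 - 201698)/390370 = -591103968605587/2930640168*1/390370 = -591103968605587/1144034002382160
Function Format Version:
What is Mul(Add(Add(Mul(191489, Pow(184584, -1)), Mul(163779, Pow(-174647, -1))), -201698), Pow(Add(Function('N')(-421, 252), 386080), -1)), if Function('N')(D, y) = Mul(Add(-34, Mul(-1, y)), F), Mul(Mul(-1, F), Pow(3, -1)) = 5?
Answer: Rational(-591103968605587, 1144034002382160) ≈ -0.51668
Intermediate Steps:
F = -15 (F = Mul(-3, 5) = -15)
Function('N')(D, y) = Add(510, Mul(15, y)) (Function('N')(D, y) = Mul(Add(-34, Mul(-1, y)), -15) = Add(510, Mul(15, y)))
Mul(Add(Add(Mul(191489, Pow(184584, -1)), Mul(163779, Pow(-174647, -1))), -201698), Pow(Add(Function('N')(-421, 252), 386080), -1)) = Mul(Add(Add(Mul(191489, Pow(184584, -1)), Mul(163779, Pow(-174647, -1))), -201698), Pow(Add(Add(510, Mul(15, 252)), 386080), -1)) = Mul(Add(Add(Mul(191489, Rational(1, 184584)), Mul(163779, Rational(-1, 174647))), -201698), Pow(Add(Add(510, 3780), 386080), -1)) = Mul(Add(Add(Rational(191489, 184584), Rational(-14889, 15877)), -201698), Pow(Add(4290, 386080), -1)) = Mul(Add(Rational(291999677, 2930640168), -201698), Pow(390370, -1)) = Mul(Rational(-591103968605587, 2930640168), Rational(1, 390370)) = Rational(-591103968605587, 1144034002382160)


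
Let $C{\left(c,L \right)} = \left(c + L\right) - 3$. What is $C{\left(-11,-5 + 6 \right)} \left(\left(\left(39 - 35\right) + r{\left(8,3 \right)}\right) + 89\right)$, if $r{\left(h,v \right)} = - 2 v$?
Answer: $-1131$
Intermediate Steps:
$C{\left(c,L \right)} = -3 + L + c$ ($C{\left(c,L \right)} = \left(L + c\right) - 3 = -3 + L + c$)
$C{\left(-11,-5 + 6 \right)} \left(\left(\left(39 - 35\right) + r{\left(8,3 \right)}\right) + 89\right) = \left(-3 + \left(-5 + 6\right) - 11\right) \left(\left(\left(39 - 35\right) - 6\right) + 89\right) = \left(-3 + 1 - 11\right) \left(\left(4 - 6\right) + 89\right) = - 13 \left(-2 + 89\right) = \left(-13\right) 87 = -1131$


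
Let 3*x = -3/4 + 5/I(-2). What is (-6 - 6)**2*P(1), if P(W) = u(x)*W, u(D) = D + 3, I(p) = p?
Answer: 276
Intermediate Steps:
x = -13/12 (x = (-3/4 + 5/(-2))/3 = (-3*1/4 + 5*(-1/2))/3 = (-3/4 - 5/2)/3 = (1/3)*(-13/4) = -13/12 ≈ -1.0833)
u(D) = 3 + D
P(W) = 23*W/12 (P(W) = (3 - 13/12)*W = 23*W/12)
(-6 - 6)**2*P(1) = (-6 - 6)**2*((23/12)*1) = (-12)**2*(23/12) = 144*(23/12) = 276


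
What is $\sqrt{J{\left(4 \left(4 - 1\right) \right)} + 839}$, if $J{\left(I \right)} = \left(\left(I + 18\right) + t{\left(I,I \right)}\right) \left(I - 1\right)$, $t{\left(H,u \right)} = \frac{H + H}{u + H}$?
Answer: $2 \sqrt{295} \approx 34.351$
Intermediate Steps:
$t{\left(H,u \right)} = \frac{2 H}{H + u}$
$J{\left(I \right)} = \left(-1 + I\right) \left(19 + I\right)$ ($J{\left(I \right)} = \left(\left(I + 18\right) + \frac{2 I}{I + I}\right) \left(I - 1\right) = \left(\left(18 + I\right) + \frac{2 I}{2 I}\right) \left(-1 + I\right) = \left(\left(18 + I\right) + 2 I \frac{1}{2 I}\right) \left(-1 + I\right) = \left(\left(18 + I\right) + 1\right) \left(-1 + I\right) = \left(19 + I\right) \left(-1 + I\right) = \left(-1 + I\right) \left(19 + I\right)$)
$\sqrt{J{\left(4 \left(4 - 1\right) \right)} + 839} = \sqrt{\left(-19 + \left(4 \left(4 - 1\right)\right)^{2} + 18 \cdot 4 \left(4 - 1\right)\right) + 839} = \sqrt{\left(-19 + \left(4 \cdot 3\right)^{2} + 18 \cdot 4 \cdot 3\right) + 839} = \sqrt{\left(-19 + 12^{2} + 18 \cdot 12\right) + 839} = \sqrt{\left(-19 + 144 + 216\right) + 839} = \sqrt{341 + 839} = \sqrt{1180} = 2 \sqrt{295}$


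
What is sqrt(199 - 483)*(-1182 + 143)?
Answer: -2078*I*sqrt(71) ≈ -17510.0*I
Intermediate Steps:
sqrt(199 - 483)*(-1182 + 143) = sqrt(-284)*(-1039) = (2*I*sqrt(71))*(-1039) = -2078*I*sqrt(71)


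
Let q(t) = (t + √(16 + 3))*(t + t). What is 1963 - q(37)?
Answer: -775 - 74*√19 ≈ -1097.6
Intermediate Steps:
q(t) = 2*t*(t + √19) (q(t) = (t + √19)*(2*t) = 2*t*(t + √19))
1963 - q(37) = 1963 - 2*37*(37 + √19) = 1963 - (2738 + 74*√19) = 1963 + (-2738 - 74*√19) = -775 - 74*√19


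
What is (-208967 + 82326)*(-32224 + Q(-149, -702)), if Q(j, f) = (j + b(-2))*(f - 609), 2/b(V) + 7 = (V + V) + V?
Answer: -268873659997/13 ≈ -2.0683e+10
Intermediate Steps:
b(V) = 2/(-7 + 3*V) (b(V) = 2/(-7 + ((V + V) + V)) = 2/(-7 + (2*V + V)) = 2/(-7 + 3*V))
Q(j, f) = (-609 + f)*(-2/13 + j) (Q(j, f) = (j + 2/(-7 + 3*(-2)))*(f - 609) = (j + 2/(-7 - 6))*(-609 + f) = (j + 2/(-13))*(-609 + f) = (j + 2*(-1/13))*(-609 + f) = (j - 2/13)*(-609 + f) = (-2/13 + j)*(-609 + f) = (-609 + f)*(-2/13 + j))
(-208967 + 82326)*(-32224 + Q(-149, -702)) = (-208967 + 82326)*(-32224 + (1218/13 - 609*(-149) - 2/13*(-702) - 702*(-149))) = -126641*(-32224 + (1218/13 + 90741 + 108 + 104598)) = -126641*(-32224 + 2542029/13) = -126641*2123117/13 = -268873659997/13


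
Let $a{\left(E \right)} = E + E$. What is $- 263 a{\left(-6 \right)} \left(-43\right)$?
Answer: $-135708$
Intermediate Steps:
$a{\left(E \right)} = 2 E$
$- 263 a{\left(-6 \right)} \left(-43\right) = - 263 \cdot 2 \left(-6\right) \left(-43\right) = - 263 \left(\left(-12\right) \left(-43\right)\right) = \left(-263\right) 516 = -135708$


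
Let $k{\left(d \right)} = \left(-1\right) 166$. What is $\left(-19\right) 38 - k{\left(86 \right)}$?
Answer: $-556$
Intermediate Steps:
$k{\left(d \right)} = -166$
$\left(-19\right) 38 - k{\left(86 \right)} = \left(-19\right) 38 - -166 = -722 + 166 = -556$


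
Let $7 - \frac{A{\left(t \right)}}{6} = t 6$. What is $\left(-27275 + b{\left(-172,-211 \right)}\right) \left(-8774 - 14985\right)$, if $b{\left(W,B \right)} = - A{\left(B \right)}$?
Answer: $829497967$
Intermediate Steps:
$A{\left(t \right)} = 42 - 36 t$ ($A{\left(t \right)} = 42 - 6 t 6 = 42 - 6 \cdot 6 t = 42 - 36 t$)
$b{\left(W,B \right)} = -42 + 36 B$ ($b{\left(W,B \right)} = - (42 - 36 B) = -42 + 36 B$)
$\left(-27275 + b{\left(-172,-211 \right)}\right) \left(-8774 - 14985\right) = \left(-27275 + \left(-42 + 36 \left(-211\right)\right)\right) \left(-8774 - 14985\right) = \left(-27275 - 7638\right) \left(-23759\right) = \left(-34913\right) \left(-23759\right) = 829497967$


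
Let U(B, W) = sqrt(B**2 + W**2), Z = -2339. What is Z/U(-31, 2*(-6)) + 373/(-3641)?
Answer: -373/3641 - 2339*sqrt(1105)/1105 ≈ -70.466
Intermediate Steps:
Z/U(-31, 2*(-6)) + 373/(-3641) = -2339/sqrt((-31)**2 + (2*(-6))**2) + 373/(-3641) = -2339/sqrt(961 + (-12)**2) + 373*(-1/3641) = -2339/sqrt(961 + 144) - 373/3641 = -2339*sqrt(1105)/1105 - 373/3641 = -373/3641 - 2339*sqrt(1105)/1105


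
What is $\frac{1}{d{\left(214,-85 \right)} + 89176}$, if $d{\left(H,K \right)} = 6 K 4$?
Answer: $\frac{1}{87136} \approx 1.1476 \cdot 10^{-5}$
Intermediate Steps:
$d{\left(H,K \right)} = 24 K$
$\frac{1}{d{\left(214,-85 \right)} + 89176} = \frac{1}{24 \left(-85\right) + 89176} = \frac{1}{-2040 + 89176} = \frac{1}{87136}$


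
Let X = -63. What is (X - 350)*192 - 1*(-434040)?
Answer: 354744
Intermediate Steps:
(X - 350)*192 - 1*(-434040) = (-63 - 350)*192 - 1*(-434040) = -413*192 + 434040 = -79296 + 434040 = 354744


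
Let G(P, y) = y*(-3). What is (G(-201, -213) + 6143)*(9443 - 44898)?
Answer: -240455810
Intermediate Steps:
G(P, y) = -3*y
(G(-201, -213) + 6143)*(9443 - 44898) = (-3*(-213) + 6143)*(9443 - 44898) = (639 + 6143)*(-35455) = 6782*(-35455) = -240455810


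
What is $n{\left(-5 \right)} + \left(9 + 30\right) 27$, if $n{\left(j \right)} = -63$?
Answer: $990$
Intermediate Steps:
$n{\left(-5 \right)} + \left(9 + 30\right) 27 = -63 + \left(9 + 30\right) 27 = -63 + 39 \cdot 27 = -63 + 1053 = 990$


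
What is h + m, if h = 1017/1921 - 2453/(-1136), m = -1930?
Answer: -37220235/19312 ≈ -1927.3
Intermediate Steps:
h = 51925/19312 (h = 1017*(1/1921) - 2453*(-1/1136) = 9/17 + 2453/1136 = 51925/19312 ≈ 2.6887)
h + m = 51925/19312 - 1930 = -37220235/19312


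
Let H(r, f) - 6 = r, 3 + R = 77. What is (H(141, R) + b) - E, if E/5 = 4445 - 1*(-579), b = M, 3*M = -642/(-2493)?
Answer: -62257475/2493 ≈ -24973.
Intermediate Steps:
R = 74 (R = -3 + 77 = 74)
H(r, f) = 6 + r
M = 214/2493 (M = (-642/(-2493))/3 = (-642*(-1/2493))/3 = (1/3)*(214/831) = 214/2493 ≈ 0.085840)
b = 214/2493 ≈ 0.085840
E = 25120 (E = 5*(4445 - 1*(-579)) = 5*(4445 + 579) = 5*5024 = 25120)
(H(141, R) + b) - E = ((6 + 141) + 214/2493) - 1*25120 = (147 + 214/2493) - 25120 = 366685/2493 - 25120 = -62257475/2493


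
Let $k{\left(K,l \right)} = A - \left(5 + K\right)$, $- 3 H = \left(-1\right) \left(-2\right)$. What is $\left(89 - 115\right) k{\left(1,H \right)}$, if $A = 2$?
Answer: $104$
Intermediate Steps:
$H = - \frac{2}{3}$ ($H = - \frac{\left(-1\right) \left(-2\right)}{3} = \left(- \frac{1}{3}\right) 2 = - \frac{2}{3} \approx -0.66667$)
$k{\left(K,l \right)} = -3 - K$ ($k{\left(K,l \right)} = 2 - \left(5 + K\right) = -3 - K$)
$\left(89 - 115\right) k{\left(1,H \right)} = \left(89 - 115\right) \left(-3 - 1\right) = \left(-26\right) \left(-4\right) = 104$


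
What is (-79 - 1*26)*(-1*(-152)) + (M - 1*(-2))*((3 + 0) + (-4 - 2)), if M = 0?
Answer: -15966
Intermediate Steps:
(-79 - 1*26)*(-1*(-152)) + (M - 1*(-2))*((3 + 0) + (-4 - 2)) = (-79 - 1*26)*(-1*(-152)) + (0 - 1*(-2))*((3 + 0) + (-4 - 2)) = (-79 - 26)*152 + (0 + 2)*(3 - 6) = -105*152 + 2*(-3) = -15960 - 6 = -15966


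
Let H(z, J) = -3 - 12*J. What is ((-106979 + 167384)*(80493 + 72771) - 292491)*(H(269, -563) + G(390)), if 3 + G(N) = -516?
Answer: 57711999520386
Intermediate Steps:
G(N) = -519 (G(N) = -3 - 516 = -519)
((-106979 + 167384)*(80493 + 72771) - 292491)*(H(269, -563) + G(390)) = ((-106979 + 167384)*(80493 + 72771) - 292491)*((-3 - 12*(-563)) - 519) = (60405*153264 - 292491)*((-3 + 6756) - 519) = (9257911920 - 292491)*(6753 - 519) = 9257619429*6234 = 57711999520386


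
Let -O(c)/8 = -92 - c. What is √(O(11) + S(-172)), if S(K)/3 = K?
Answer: 2*√77 ≈ 17.550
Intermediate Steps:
O(c) = 736 + 8*c (O(c) = -8*(-92 - c) = 736 + 8*c)
S(K) = 3*K
√(O(11) + S(-172)) = √((736 + 8*11) + 3*(-172)) = √((736 + 88) - 516) = √(824 - 516) = √308 = 2*√77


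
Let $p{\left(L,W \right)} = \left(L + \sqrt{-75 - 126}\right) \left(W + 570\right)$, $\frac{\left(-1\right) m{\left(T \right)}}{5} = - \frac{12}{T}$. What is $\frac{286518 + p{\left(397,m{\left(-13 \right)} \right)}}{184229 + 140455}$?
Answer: $\frac{184519}{117247} + \frac{1225 i \sqrt{201}}{703482} \approx 1.5738 + 0.024688 i$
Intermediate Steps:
$m{\left(T \right)} = \frac{60}{T}$ ($m{\left(T \right)} = - 5 \left(- \frac{12}{T}\right) = \frac{60}{T}$)
$p{\left(L,W \right)} = \left(570 + W\right) \left(L + i \sqrt{201}\right)$ ($p{\left(L,W \right)} = \left(L + \sqrt{-201}\right) \left(570 + W\right) = \left(L + i \sqrt{201}\right) \left(570 + W\right) = \left(570 + W\right) \left(L + i \sqrt{201}\right)$)
$\frac{286518 + p{\left(397,m{\left(-13 \right)} \right)}}{184229 + 140455} = \frac{286518 + \left(570 \cdot 397 + 397 \frac{60}{-13} + 570 i \sqrt{201} + i \frac{60}{-13} \sqrt{201}\right)}{184229 + 140455} = \frac{286518 + \left(226290 + 397 \cdot 60 \left(- \frac{1}{13}\right) + 570 i \sqrt{201} + i 60 \left(- \frac{1}{13}\right) \sqrt{201}\right)}{324684} = \left(286518 + \left(226290 + 397 \left(- \frac{60}{13}\right) + 570 i \sqrt{201} + i \left(- \frac{60}{13}\right) \sqrt{201}\right)\right) \frac{1}{324684} = \left(286518 + \left(226290 - \frac{23820}{13} + 570 i \sqrt{201} - \frac{60 i \sqrt{201}}{13}\right)\right) \frac{1}{324684} = \left(286518 + \left(\frac{2917950}{13} + \frac{7350 i \sqrt{201}}{13}\right)\right) \frac{1}{324684} = \left(\frac{6642684}{13} + \frac{7350 i \sqrt{201}}{13}\right) \frac{1}{324684} = \frac{184519}{117247} + \frac{1225 i \sqrt{201}}{703482}$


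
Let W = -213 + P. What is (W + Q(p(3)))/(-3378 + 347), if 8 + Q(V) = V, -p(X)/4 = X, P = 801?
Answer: -568/3031 ≈ -0.18740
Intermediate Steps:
p(X) = -4*X
Q(V) = -8 + V
W = 588 (W = -213 + 801 = 588)
(W + Q(p(3)))/(-3378 + 347) = (588 + (-8 - 4*3))/(-3378 + 347) = (588 + (-8 - 12))/(-3031) = (588 - 20)*(-1/3031) = 568*(-1/3031) = -568/3031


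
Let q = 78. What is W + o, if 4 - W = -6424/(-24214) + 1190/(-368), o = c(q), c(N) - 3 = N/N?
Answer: 24434161/2227688 ≈ 10.968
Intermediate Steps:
c(N) = 4 (c(N) = 3 + N/N = 3 + 1 = 4)
o = 4
W = 15523409/2227688 (W = 4 - (-6424/(-24214) + 1190/(-368)) = 4 - (-6424*(-1/24214) + 1190*(-1/368)) = 4 - (3212/12107 - 595/184) = 4 - 1*(-6612657/2227688) = 4 + 6612657/2227688 = 15523409/2227688 ≈ 6.9684)
W + o = 15523409/2227688 + 4 = 24434161/2227688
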